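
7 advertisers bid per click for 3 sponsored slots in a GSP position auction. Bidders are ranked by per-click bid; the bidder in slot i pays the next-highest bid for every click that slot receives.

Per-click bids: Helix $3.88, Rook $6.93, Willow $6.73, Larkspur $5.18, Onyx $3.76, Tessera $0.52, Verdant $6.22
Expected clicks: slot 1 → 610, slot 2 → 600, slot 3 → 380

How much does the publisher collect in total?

Per-click bids in order: $6.93 (Rook) > $6.73 (Willow) > $6.22 (Verdant) > $5.18 (Larkspur) > …
Slot 1: Rook pays $6.73 × 610 = $4105.30
Slot 2: Willow pays $6.22 × 600 = $3732.00
Slot 3: Verdant pays $5.18 × 380 = $1968.40
Total = $9805.70

Total revenue: $9805.70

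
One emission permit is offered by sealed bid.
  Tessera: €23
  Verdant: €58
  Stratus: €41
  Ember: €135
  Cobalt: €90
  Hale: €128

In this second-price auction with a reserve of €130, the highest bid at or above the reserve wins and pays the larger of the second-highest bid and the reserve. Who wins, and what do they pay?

Sorting bids: 135 (Ember) > 128 (Hale) > 90 (Cobalt) > 58 (Verdant) > 41 (Stratus) > 23 (Tessera)
Highest eligible bid: Ember at €135.
Second-highest bid €128 is below the reserve €130, so the reserve binds → payment €130.

Ember pays €130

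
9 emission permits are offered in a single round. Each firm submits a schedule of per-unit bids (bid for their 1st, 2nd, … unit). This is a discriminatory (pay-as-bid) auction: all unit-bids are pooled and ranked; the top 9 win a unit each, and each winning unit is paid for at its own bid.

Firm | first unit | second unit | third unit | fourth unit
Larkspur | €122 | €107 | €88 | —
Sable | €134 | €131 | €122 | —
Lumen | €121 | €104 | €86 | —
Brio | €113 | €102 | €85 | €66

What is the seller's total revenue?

Merging the schedules and taking the best 9: 134 (Sable-1), 131 (Sable-2), 122 (Larkspur-1), 122 (Sable-3), 121 (Lumen-1), 113 (Brio-1), 107 (Larkspur-2), 104 (Lumen-2), 102 (Brio-2)
Next rejected bid: €88 (not a price — pay-as-bid).
Each winning unit pays its own bid.
Revenue = 134 + 131 + 122 + 122 + 121 + 113 + 107 + 104 + 102 = €1,056.

Total revenue: €1,056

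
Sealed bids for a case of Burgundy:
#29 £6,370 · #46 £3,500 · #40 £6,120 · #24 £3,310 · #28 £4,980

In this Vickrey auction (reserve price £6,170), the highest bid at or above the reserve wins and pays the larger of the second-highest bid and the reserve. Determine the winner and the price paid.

Sorting bids: 6,370 (#29) > 6,120 (#40) > 4,980 (#28) > 3,500 (#46) > 3,310 (#24)
#29 has the top bid at or above the reserve (£6,370).
Second-highest bid £6,120 is below the reserve £6,170, so the reserve binds → payment £6,170.

#29 pays £6,170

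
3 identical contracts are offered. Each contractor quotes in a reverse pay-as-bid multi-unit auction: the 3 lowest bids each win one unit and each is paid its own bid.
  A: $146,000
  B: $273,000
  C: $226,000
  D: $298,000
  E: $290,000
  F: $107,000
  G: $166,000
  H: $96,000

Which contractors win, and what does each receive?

H $96,000, F $107,000, A $146,000

Sorting: 96,000 (H), 107,000 (F), 146,000 (A), 166,000 (G), 226,000 (C), …
Winners (3 units): H, F, A.
Each winner is paid its own bid: H $96,000, F $107,000, A $146,000.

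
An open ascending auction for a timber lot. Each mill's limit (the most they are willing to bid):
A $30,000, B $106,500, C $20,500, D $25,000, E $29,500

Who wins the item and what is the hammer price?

B wins at $30,000

Rule: the price rises until one bidder remains; the winner pays the price at which the last rival dropped out.
Sorting limits: 106,500 (B) > 30,000 (A) > 29,500 (E) > 25,000 (D) > 20,500 (C)
A is the last rival to drop out, at $30,000; B remains and wins at that price.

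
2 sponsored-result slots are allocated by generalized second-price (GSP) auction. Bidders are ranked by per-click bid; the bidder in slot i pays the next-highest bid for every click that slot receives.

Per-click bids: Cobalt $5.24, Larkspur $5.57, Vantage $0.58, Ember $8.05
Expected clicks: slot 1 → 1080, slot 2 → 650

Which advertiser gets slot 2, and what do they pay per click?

Ranked by bid: $8.05 (Ember) > $5.57 (Larkspur) > $5.24 (Cobalt) > …
Slot 2 goes to the second-ranked bidder, Larkspur, who pays the next bid down: $5.24/click.

Larkspur; $5.24 per click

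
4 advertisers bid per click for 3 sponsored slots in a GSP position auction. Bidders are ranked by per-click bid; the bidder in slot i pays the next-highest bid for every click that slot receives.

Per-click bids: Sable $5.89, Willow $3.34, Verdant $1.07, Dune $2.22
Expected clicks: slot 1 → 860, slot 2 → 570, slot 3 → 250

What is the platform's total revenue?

Per-click bids in order: $5.89 (Sable) > $3.34 (Willow) > $2.22 (Dune) > $1.07 (Verdant)
Slot 1: Sable pays $3.34 × 860 = $2872.40
Slot 2: Willow pays $2.22 × 570 = $1265.40
Slot 3: Dune pays $1.07 × 250 = $267.50
Total = $4405.30

Total revenue: $4405.30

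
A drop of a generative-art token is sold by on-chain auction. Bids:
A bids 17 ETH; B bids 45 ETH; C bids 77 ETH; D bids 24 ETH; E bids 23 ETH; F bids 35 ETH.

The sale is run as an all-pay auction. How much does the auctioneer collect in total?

Total revenue: 221 ETH

Bids in order: 77 (C) > 45 (B) > 35 (F) > 24 (D) > 23 (E) > 17 (A)
C wins with the top bid; all bids are sunk regardless.
Every bidder forfeits their bid regardless of winning.
Revenue = 17 + 45 + 77 + 24 + 23 + 35 = 221 ETH.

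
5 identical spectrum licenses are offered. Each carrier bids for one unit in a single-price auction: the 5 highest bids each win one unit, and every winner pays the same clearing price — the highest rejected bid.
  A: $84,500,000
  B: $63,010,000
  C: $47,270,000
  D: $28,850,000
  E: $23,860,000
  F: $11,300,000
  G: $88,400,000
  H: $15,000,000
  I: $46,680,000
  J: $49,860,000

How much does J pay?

Bids ranked high→low: 88,400,000 (G), 84,500,000 (A), 63,010,000 (B), 49,860,000 (J), 47,270,000 (C), 46,680,000 (I), 28,850,000 (D), …
Top 5: G, A, B, J, C.
First losing bid is I's $46,680,000, which sets the uniform price.
J wins → pays $46,680,000.

J pays $46,680,000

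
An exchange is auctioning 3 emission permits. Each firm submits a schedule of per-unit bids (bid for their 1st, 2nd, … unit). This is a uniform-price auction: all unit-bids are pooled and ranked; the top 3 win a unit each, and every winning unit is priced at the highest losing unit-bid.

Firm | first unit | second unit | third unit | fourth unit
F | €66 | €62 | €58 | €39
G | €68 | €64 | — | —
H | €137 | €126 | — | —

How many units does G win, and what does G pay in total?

Merging the schedules and taking the best 3: 137 (H-1), 126 (H-2), 68 (G-1)
First bid not allocated: €66.
G wins 1 unit(s) at €66 each.

G: 1 unit, pays €66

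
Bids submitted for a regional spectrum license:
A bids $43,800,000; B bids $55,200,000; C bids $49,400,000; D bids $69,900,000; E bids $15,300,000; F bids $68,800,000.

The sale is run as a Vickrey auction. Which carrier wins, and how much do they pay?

D pays $68,800,000

Rule: the highest bidder wins and pays the second-highest bid.
Sorting bids: 69,900,000 (D) > 68,800,000 (F) > 55,200,000 (B) > 49,400,000 (C) > 43,800,000 (A) > 15,300,000 (E)
Second-price: D pays F's bid of $68,800,000.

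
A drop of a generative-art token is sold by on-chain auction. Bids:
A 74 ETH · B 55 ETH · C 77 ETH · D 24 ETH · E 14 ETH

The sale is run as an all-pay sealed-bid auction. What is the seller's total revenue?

Total revenue: 244 ETH

Sorting bids: 77 (C) > 74 (A) > 55 (B) > 24 (D) > 14 (E)
C wins with the top bid; all bids are sunk regardless.
Every bidder forfeits their bid regardless of winning.
Revenue = 74 + 55 + 77 + 24 + 14 = 244 ETH.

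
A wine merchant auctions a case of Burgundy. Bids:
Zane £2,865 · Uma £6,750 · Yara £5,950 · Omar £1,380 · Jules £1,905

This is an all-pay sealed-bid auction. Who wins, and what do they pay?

All-pay sealed-bid auction: the highest bidder wins the item, but every bidder pays their own bid.
Sorting bids: 6,750 (Uma) > 5,950 (Yara) > 2,865 (Zane) > 1,905 (Jules) > 1,380 (Omar)
Uma is highest and takes the item; every bidder forfeits their bid.

Uma pays £6,750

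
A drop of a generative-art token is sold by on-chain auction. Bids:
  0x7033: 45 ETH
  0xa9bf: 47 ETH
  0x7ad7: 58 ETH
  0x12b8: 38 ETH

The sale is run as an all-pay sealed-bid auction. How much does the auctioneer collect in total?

Bids in order: 58 (0x7ad7) > 47 (0xa9bf) > 45 (0x7033) > 38 (0x12b8)
0x7ad7 wins with the top bid; all bids are sunk regardless.
Every bidder forfeits their bid regardless of winning.
Revenue = 45 + 47 + 58 + 38 = 188 ETH.

Total revenue: 188 ETH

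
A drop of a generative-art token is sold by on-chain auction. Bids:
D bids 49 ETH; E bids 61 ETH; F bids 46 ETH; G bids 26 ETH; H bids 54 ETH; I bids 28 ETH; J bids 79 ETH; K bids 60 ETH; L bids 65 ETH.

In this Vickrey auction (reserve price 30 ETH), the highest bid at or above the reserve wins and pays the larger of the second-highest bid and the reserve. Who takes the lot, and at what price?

J pays 65 ETH

Bids ranked: 79 (J) > 65 (L) > 61 (E) > 60 (K) > 54 (H) > 49 (D) > …
Highest eligible bid: J at 79 ETH.
max(second-highest 65 ETH, reserve 30 ETH) = 65 ETH; the reserve does not bind.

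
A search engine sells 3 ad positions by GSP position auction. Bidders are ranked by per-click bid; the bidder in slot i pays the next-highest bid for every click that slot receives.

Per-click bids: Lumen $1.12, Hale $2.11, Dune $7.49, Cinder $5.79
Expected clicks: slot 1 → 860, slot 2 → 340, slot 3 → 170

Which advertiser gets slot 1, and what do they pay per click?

Dune; $5.79 per click

Per-click bids in order: $7.49 (Dune) > $5.79 (Cinder) > $2.11 (Hale) > $1.12 (Lumen)
Slot 1 goes to the first-ranked bidder, Dune, who pays the next bid down: $5.79/click.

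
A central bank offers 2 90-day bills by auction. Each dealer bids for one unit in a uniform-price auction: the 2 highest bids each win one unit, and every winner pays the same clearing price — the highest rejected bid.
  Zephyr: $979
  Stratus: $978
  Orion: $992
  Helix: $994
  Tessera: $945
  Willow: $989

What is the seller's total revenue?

Total revenue: $1,978

Bids ranked high→low: 994 (Helix), 992 (Orion), 989 (Willow), 979 (Zephyr), …
Top 2: Helix, Orion.
Clearing price = highest rejected bid = $989.
Total revenue = 2 × $989 = $1,978.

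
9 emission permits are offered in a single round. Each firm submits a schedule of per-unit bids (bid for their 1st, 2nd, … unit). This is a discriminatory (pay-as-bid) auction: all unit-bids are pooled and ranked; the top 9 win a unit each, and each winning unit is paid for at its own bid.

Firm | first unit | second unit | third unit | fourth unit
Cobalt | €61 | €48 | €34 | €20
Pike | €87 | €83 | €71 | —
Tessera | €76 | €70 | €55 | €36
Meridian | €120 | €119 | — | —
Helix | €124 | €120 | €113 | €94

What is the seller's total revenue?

Total revenue: €936

All unit-bids, highest first — top 9: 124 (Helix-1), 120 (Meridian-1), 120 (Helix-2), 119 (Meridian-2), 113 (Helix-3), 94 (Helix-4), 87 (Pike-1), 83 (Pike-2), 76 (Tessera-1)
Next rejected bid: €71 (not a price — pay-as-bid).
Each winning unit pays its own bid.
Revenue = 124 + 120 + 120 + 119 + 113 + 94 + 87 + 83 + 76 = €936.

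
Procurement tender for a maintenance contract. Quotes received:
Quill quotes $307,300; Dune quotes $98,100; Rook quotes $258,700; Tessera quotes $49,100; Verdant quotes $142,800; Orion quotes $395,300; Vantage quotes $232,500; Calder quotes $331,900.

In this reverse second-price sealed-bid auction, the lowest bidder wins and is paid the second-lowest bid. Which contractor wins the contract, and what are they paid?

Tessera is paid $98,100

Reverse second-price sealed-bid auction: the lowest bidder wins and is paid the second-lowest bid.
Bids ranked: 49,100 (Tessera) < 98,100 (Dune) < 142,800 (Verdant) < 232,500 (Vantage) < 258,700 (Rook) < 307,300 (Quill) < …
Second-price: Tessera is paid Dune's bid of $98,100.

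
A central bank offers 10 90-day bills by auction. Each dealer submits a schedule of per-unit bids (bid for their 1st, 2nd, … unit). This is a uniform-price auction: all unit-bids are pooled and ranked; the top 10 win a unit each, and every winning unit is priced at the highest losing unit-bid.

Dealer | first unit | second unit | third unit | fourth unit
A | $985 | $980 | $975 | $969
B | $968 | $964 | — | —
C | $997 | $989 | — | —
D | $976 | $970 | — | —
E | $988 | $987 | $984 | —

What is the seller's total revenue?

Total revenue: $9,690

Pooled unit-bids ranked (top 10): 997 (C-1), 989 (C-2), 988 (E-1), 987 (E-2), 985 (A-1), 984 (E-3), 980 (A-2), 976 (D-1), 975 (A-3), 970 (D-2)
The (k+1)-th unit-bid is $969.
Allocation: A 3, C 2, D 2, E 3. Every unit priced at $969.
Revenue = 10 × 969 = $9,690.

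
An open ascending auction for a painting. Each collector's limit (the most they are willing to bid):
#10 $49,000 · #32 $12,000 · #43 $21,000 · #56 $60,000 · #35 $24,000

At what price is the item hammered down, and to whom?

Limits ranked: 60,000 (#56) > 49,000 (#10) > 24,000 (#35) > 21,000 (#43) > 12,000 (#32)
#10 is the last rival to drop out, at $49,000; #56 remains and wins at that price.

#56 wins at $49,000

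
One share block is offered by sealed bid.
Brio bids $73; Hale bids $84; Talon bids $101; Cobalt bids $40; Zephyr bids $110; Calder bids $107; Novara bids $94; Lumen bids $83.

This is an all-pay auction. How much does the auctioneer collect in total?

All-pay auction: the highest bidder wins the item, but every bidder pays their own bid.
Bids ranked: 110 (Zephyr) > 107 (Calder) > 101 (Talon) > 94 (Novara) > 84 (Hale) > 83 (Lumen) > …
Every bidder forfeits their bid regardless of winning.
Revenue = 73 + 84 + 101 + 40 + 110 + 107 + 94 + 83 = $692.

Total revenue: $692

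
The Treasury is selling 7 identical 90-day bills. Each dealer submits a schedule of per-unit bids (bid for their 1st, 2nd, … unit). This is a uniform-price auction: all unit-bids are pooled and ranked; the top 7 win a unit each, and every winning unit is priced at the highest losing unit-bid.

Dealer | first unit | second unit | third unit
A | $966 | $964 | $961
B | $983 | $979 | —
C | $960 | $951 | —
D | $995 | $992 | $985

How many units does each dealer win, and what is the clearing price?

All unit-bids, highest first — top 7: 995 (D-1), 992 (D-2), 985 (D-3), 983 (B-1), 979 (B-2), 966 (A-1), 964 (A-2)
Highest rejected unit-bid = $961.
Allocation: A 2, B 2, D 3.

A 2, B 2, D 3; clearing price $961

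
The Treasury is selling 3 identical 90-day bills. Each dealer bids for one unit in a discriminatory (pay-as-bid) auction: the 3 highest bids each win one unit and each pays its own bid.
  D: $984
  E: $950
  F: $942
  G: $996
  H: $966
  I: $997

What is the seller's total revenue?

Total revenue: $2,977

Bids ranked high→low: 997 (I), 996 (G), 984 (D), 966 (H), 950 (E), …
Winners (3 units): I, G, D.
Total revenue = 997 + 996 + 984 = $2,977.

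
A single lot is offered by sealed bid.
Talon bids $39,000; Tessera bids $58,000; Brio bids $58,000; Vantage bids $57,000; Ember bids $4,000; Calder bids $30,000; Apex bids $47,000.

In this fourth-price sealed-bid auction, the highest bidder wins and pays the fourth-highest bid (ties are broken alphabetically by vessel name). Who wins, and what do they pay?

Rule: the highest bidder wins and pays the fourth-highest bid.
Bids in order: 58,000 (Brio) > 58,000 (Tessera) > 57,000 (Vantage) > 47,000 (Apex) > 39,000 (Talon) > 30,000 (Calder) > …
Tie at $58,000 → Brio wins by tie-break.
Brio is highest; pays the fourth-highest bid, $47,000.

Brio pays $47,000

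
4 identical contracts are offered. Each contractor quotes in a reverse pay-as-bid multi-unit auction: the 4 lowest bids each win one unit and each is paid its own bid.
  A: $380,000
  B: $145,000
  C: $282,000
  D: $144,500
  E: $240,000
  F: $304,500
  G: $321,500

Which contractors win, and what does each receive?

Ordering the bids: 144,500 (D), 145,000 (B), 240,000 (E), 282,000 (C), 304,500 (F), 321,500 (G), …
Lowest 4: D, B, E, C.
Each winner is paid its own bid: D $144,500, B $145,000, E $240,000, C $282,000.

D $144,500, B $145,000, E $240,000, C $282,000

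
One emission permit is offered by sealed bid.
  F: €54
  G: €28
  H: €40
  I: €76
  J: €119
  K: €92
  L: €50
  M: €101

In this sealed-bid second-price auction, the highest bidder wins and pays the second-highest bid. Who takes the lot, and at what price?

J pays €101

Bids in order: 119 (J) > 101 (M) > 92 (K) > 76 (I) > 54 (F) > 50 (L) > …
Second-price: J pays M's bid of €101.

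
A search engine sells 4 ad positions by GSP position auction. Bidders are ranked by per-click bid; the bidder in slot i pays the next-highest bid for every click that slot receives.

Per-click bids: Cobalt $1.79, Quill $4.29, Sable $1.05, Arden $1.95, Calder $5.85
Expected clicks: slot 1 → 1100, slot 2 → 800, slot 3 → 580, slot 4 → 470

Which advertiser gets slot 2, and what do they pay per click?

Ranked by bid: $5.85 (Calder) > $4.29 (Quill) > $1.95 (Arden) > $1.79 (Cobalt) > $1.05 (Sable)
Slot 2 goes to the second-ranked bidder, Quill, who pays the next bid down: $1.95/click.

Quill; $1.95 per click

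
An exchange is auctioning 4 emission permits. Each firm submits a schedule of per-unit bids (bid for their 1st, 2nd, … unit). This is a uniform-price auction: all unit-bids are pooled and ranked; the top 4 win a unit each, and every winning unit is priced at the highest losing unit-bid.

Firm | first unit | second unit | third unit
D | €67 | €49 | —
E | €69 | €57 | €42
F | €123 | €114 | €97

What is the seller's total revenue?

Total revenue: €268

All unit-bids, highest first — top 4: 123 (F-1), 114 (F-2), 97 (F-3), 69 (E-1)
Highest rejected unit-bid = €67.
Allocation: E 1, F 3. Every unit priced at €67.
Revenue = 4 × 67 = €268.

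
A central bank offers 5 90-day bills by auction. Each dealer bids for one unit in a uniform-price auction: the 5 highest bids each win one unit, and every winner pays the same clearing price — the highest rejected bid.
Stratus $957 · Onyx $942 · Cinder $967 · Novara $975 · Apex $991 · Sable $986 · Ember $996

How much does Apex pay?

Ordering the bids: 996 (Ember), 991 (Apex), 986 (Sable), 975 (Novara), 967 (Cinder), 957 (Stratus), 942 (Onyx)
The 5 highest are Ember, Apex, Sable, Novara, Cinder.
Highest unsuccessful bid: $957 → clearing price.
Apex wins → pays $957.

Apex pays $957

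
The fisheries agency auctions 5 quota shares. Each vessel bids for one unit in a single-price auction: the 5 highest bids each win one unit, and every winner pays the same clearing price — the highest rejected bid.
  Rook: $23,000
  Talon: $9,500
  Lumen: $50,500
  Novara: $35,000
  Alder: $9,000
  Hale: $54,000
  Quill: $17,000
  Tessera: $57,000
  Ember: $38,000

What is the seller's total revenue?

Total revenue: $115,000

Ordering the bids: 57,000 (Tessera), 54,000 (Hale), 50,500 (Lumen), 38,000 (Ember), 35,000 (Novara), 23,000 (Rook), 17,000 (Quill), …
Top 5: Tessera, Hale, Lumen, Ember, Novara.
Clearing price = highest rejected bid = $23,000.
Total revenue = 5 × $23,000 = $115,000.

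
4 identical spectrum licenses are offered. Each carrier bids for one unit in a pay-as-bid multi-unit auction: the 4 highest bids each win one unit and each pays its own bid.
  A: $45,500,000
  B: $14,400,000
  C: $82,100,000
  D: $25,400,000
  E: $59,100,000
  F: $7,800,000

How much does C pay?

C pays $82,100,000

Sorting: 82,100,000 (C), 59,100,000 (E), 45,500,000 (A), 25,400,000 (D), 14,400,000 (B), 7,800,000 (F)
Top 4: C, E, A, D.
C wins → own bid $82,100,000.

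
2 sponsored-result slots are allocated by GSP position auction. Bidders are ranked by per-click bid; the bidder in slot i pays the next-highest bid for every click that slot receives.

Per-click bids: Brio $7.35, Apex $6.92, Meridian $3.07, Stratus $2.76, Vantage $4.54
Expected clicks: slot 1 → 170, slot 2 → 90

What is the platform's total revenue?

Ranked by bid: $7.35 (Brio) > $6.92 (Apex) > $4.54 (Vantage) > …
Slot 1: Brio pays $6.92 × 170 = $1176.40
Slot 2: Apex pays $4.54 × 90 = $408.60
Total = $1585.00

Total revenue: $1585.00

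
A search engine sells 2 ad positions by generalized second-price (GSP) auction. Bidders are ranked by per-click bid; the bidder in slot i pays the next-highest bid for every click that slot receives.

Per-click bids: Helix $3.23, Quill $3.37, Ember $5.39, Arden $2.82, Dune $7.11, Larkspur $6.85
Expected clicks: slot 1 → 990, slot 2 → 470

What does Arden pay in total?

Per-click bids in order: $7.11 (Dune) > $6.85 (Larkspur) > $5.39 (Ember) > …
Arden ranks below slot 2 → no slot, pays nothing.

Arden pays $0.00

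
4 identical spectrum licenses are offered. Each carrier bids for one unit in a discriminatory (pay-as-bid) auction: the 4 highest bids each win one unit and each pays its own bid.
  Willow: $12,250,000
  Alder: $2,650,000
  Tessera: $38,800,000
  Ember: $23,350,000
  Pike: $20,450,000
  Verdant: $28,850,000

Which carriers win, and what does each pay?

Sorting: 38,800,000 (Tessera), 28,850,000 (Verdant), 23,350,000 (Ember), 20,450,000 (Pike), 12,250,000 (Willow), 2,650,000 (Alder)
Winners (4 units): Tessera, Verdant, Ember, Pike.
Each winner pays its own bid: Tessera $38,800,000, Verdant $28,850,000, Ember $23,350,000, Pike $20,450,000.

Tessera $38,800,000, Verdant $28,850,000, Ember $23,350,000, Pike $20,450,000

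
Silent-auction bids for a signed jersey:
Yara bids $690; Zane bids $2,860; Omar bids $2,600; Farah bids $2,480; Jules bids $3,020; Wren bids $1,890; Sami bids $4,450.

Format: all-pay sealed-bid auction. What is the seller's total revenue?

Total revenue: $17,990

All-pay sealed-bid auction: the highest bidder wins the item, but every bidder pays their own bid.
Bids ranked: 4,450 (Sami) > 3,020 (Jules) > 2,860 (Zane) > 2,600 (Omar) > 2,480 (Farah) > 1,890 (Wren) > …
Every bidder forfeits their bid regardless of winning.
Revenue = 690 + 2,860 + 2,600 + 2,480 + 3,020 + 1,890 + 4,450 = $17,990.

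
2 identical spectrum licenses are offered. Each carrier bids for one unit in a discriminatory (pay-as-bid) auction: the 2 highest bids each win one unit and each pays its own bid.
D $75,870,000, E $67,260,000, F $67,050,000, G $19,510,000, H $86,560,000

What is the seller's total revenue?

Sorting: 86,560,000 (H), 75,870,000 (D), 67,260,000 (E), 67,050,000 (F), …
The 2 highest are H, D.
Total revenue = 86,560,000 + 75,870,000 = $162,430,000.

Total revenue: $162,430,000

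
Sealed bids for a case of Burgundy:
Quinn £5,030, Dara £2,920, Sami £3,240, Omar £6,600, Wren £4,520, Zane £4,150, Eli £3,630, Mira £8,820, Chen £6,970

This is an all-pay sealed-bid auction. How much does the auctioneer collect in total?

Total revenue: £45,880

Sorting bids: 8,820 (Mira) > 6,970 (Chen) > 6,600 (Omar) > 5,030 (Quinn) > 4,520 (Wren) > 4,150 (Zane) > …
Every bidder forfeits their bid regardless of winning.
Revenue = 5,030 + 2,920 + 3,240 + 6,600 + 4,520 + 4,150 + 3,630 + 8,820 + 6,970 = £45,880.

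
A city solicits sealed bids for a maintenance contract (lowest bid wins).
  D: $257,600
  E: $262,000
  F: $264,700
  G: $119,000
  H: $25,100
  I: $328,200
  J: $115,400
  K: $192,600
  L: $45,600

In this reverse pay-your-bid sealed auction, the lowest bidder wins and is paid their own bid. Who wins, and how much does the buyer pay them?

H is paid $25,100

Bids ranked: 25,100 (H) < 45,600 (L) < 115,400 (J) < 119,000 (G) < 192,600 (K) < 257,600 (D) < …
First-price: H is paid what they bid, $25,100.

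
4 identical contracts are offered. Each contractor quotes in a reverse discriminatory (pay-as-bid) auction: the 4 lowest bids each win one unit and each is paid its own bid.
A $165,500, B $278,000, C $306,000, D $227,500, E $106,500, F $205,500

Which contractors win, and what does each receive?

Ordering the bids: 106,500 (E), 165,500 (A), 205,500 (F), 227,500 (D), 278,000 (B), 306,000 (C)
Winners (4 units): E, A, F, D.
Each winner is paid its own bid: E $106,500, A $165,500, F $205,500, D $227,500.

E $106,500, A $165,500, F $205,500, D $227,500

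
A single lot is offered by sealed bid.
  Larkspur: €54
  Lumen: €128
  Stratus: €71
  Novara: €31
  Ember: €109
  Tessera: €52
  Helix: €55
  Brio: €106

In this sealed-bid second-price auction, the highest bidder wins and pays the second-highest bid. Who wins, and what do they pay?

Lumen pays €109

Rule: the highest bidder wins and pays the second-highest bid.
Sorting bids: 128 (Lumen) > 109 (Ember) > 106 (Brio) > 71 (Stratus) > 55 (Helix) > 54 (Larkspur) > …
Second-price: Lumen pays Ember's bid of €109.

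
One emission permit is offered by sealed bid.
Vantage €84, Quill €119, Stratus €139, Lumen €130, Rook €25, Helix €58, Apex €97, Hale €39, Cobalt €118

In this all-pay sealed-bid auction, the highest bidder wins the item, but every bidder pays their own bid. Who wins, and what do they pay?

Rule: the highest bidder wins the item, but every bidder pays their own bid.
Bids in order: 139 (Stratus) > 130 (Lumen) > 119 (Quill) > 118 (Cobalt) > 97 (Apex) > 84 (Vantage) > …
Stratus wins with the top bid; all bids are sunk regardless.

Stratus pays €139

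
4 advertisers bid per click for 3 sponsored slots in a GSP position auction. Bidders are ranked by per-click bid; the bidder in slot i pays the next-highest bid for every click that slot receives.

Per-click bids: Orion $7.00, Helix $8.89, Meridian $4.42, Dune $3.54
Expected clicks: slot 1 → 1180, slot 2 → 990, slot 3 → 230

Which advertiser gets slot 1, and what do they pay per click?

Helix; $7.00 per click

Ranked by bid: $8.89 (Helix) > $7.00 (Orion) > $4.42 (Meridian) > $3.54 (Dune)
Slot 1 goes to the first-ranked bidder, Helix, who pays the next bid down: $7.00/click.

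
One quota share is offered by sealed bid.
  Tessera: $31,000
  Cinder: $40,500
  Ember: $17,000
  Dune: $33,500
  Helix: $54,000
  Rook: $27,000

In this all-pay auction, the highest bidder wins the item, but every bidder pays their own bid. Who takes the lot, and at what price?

Sorting bids: 54,000 (Helix) > 40,500 (Cinder) > 33,500 (Dune) > 31,000 (Tessera) > 27,000 (Rook) > 17,000 (Ember)
Helix wins with the top bid; all bids are sunk regardless.

Helix pays $54,000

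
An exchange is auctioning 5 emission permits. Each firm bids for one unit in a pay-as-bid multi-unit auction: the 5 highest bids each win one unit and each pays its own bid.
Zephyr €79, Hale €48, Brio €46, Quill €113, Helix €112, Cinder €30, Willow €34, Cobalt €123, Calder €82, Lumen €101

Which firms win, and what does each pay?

Cobalt €123, Quill €113, Helix €112, Lumen €101, Calder €82

Ordering the bids: 123 (Cobalt), 113 (Quill), 112 (Helix), 101 (Lumen), 82 (Calder), 79 (Zephyr), 48 (Hale), …
The 5 highest are Cobalt, Quill, Helix, Lumen, Calder.
Each winner pays its own bid: Cobalt €123, Quill €113, Helix €112, Lumen €101, Calder €82.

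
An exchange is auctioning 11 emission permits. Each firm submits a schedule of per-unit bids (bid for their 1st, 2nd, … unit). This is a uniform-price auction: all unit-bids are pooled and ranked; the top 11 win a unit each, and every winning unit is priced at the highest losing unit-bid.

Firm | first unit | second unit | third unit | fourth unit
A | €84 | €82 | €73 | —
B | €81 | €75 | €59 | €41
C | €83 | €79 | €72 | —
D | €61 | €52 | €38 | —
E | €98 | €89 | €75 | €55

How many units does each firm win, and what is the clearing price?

Merging the schedules and taking the best 11: 98 (E-1), 89 (E-2), 84 (A-1), 83 (C-1), 82 (A-2), 81 (B-1), 79 (C-2), 75 (B-2), 75 (E-3), 73 (A-3), 72 (C-3)
First bid not allocated: €61.
Allocation: A 3, B 2, C 3, E 3.

A 3, B 2, C 3, E 3; clearing price €61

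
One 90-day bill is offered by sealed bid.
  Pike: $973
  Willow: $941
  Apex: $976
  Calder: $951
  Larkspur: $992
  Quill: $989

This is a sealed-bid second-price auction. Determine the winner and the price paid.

Bids ranked: 992 (Larkspur) > 989 (Quill) > 976 (Apex) > 973 (Pike) > 951 (Calder) > 941 (Willow)
Second-price: Larkspur pays Quill's bid of $989.

Larkspur pays $989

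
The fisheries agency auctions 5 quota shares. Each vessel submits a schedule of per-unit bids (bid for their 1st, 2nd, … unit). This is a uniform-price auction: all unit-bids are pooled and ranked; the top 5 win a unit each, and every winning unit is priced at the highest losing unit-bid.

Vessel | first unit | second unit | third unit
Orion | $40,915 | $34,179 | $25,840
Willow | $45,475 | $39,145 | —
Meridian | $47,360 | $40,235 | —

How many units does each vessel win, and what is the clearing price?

Meridian 2, Orion 1, Willow 2; clearing price $34,179

Pooled unit-bids ranked (top 5): 47,360 (Meridian-1), 45,475 (Willow-1), 40,915 (Orion-1), 40,235 (Meridian-2), 39,145 (Willow-2)
First bid not allocated: $34,179.
Allocation: Meridian 2, Orion 1, Willow 2.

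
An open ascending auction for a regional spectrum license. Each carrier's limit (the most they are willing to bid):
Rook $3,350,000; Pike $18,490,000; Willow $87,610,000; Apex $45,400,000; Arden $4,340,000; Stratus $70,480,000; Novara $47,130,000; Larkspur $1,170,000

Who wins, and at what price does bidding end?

Limits in order: 87,610,000 (Willow) > 70,480,000 (Stratus) > 47,130,000 (Novara) > 45,400,000 (Apex) > 18,490,000 (Pike) > 4,340,000 (Arden) > …
Bidding ends when Stratus exits at $70,480,000; Willow takes it.

Willow wins at $70,480,000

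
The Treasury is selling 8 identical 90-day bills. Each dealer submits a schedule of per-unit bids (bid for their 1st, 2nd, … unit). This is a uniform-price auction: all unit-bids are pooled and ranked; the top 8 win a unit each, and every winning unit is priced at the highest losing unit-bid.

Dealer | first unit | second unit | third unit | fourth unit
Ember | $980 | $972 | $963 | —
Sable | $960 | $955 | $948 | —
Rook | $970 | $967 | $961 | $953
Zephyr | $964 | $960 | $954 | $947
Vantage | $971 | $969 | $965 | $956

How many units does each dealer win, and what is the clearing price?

Ember 2, Rook 2, Vantage 3, Zephyr 1; clearing price $963

All unit-bids, highest first — top 8: 980 (Ember-1), 972 (Ember-2), 971 (Vantage-1), 970 (Rook-1), 969 (Vantage-2), 967 (Rook-2), 965 (Vantage-3), 964 (Zephyr-1)
The (k+1)-th unit-bid is $963.
Allocation: Ember 2, Rook 2, Vantage 3, Zephyr 1.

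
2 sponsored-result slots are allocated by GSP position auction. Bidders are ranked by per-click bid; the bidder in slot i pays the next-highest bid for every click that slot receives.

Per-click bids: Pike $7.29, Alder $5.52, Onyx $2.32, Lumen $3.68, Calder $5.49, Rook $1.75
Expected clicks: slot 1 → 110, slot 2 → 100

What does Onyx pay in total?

Sorting advertisers: $7.29 (Pike) > $5.52 (Alder) > $5.49 (Calder) > …
Onyx ranks below slot 2 → no slot, pays nothing.

Onyx pays $0.00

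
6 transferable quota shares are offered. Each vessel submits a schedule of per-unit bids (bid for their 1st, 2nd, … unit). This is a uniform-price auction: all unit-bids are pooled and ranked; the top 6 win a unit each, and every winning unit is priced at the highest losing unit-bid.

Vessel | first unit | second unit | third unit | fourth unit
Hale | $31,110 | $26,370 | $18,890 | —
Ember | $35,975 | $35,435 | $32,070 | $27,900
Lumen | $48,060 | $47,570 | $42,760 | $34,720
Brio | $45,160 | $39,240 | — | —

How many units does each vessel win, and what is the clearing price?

All unit-bids, highest first — top 6: 48,060 (Lumen-1), 47,570 (Lumen-2), 45,160 (Brio-1), 42,760 (Lumen-3), 39,240 (Brio-2), 35,975 (Ember-1)
Highest rejected unit-bid = $35,435.
Allocation: Brio 2, Ember 1, Lumen 3.

Brio 2, Ember 1, Lumen 3; clearing price $35,435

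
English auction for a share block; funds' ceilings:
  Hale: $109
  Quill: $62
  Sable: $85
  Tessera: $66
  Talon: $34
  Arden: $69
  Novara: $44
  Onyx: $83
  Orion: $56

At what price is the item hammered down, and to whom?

Hale wins at $85

Ascending (English) auction: the price rises until one bidder remains; the winner pays the price at which the last rival dropped out.
Sorting limits: 109 (Hale) > 85 (Sable) > 83 (Onyx) > 69 (Arden) > 66 (Tessera) > 62 (Quill) > …
Sable is the last rival to drop out, at $85; Hale remains and wins at that price.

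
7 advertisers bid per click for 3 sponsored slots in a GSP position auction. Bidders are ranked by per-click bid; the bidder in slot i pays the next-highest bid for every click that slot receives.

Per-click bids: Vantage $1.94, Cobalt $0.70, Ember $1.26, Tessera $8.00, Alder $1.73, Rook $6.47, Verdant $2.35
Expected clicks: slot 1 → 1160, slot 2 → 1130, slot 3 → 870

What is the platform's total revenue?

Per-click bids in order: $8.00 (Tessera) > $6.47 (Rook) > $2.35 (Verdant) > $1.94 (Vantage) > …
Slot 1: Tessera pays $6.47 × 1160 = $7505.20
Slot 2: Rook pays $2.35 × 1130 = $2655.50
Slot 3: Verdant pays $1.94 × 870 = $1687.80
Total = $11848.50

Total revenue: $11848.50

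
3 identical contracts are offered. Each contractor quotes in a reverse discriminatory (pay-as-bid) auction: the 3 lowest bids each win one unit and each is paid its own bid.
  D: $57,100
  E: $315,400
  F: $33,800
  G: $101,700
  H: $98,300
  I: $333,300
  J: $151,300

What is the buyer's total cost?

Ordering the bids: 33,800 (F), 57,100 (D), 98,300 (H), 101,700 (G), 151,300 (J), …
The 3 lowest are F, D, H.
Total cost = 33,800 + 57,100 + 98,300 = $189,200.

Total cost: $189,200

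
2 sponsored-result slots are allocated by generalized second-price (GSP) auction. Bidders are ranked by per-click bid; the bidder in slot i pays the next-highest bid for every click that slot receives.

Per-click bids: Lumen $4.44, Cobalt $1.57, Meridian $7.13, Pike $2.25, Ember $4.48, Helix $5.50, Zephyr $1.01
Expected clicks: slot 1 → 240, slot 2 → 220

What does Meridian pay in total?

Per-click bids in order: $7.13 (Meridian) > $5.50 (Helix) > $4.48 (Ember) > …
Meridian holds slot 1 → pays next bid $5.50 × 240 clicks = $1320.00.

Meridian pays $1320.00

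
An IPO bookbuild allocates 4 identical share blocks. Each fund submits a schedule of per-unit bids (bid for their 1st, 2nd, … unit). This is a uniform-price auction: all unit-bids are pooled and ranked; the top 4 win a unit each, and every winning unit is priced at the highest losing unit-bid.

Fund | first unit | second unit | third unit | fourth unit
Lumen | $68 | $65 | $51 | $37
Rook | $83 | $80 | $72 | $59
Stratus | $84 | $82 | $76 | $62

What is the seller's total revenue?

Total revenue: $304

Pooled unit-bids ranked (top 4): 84 (Stratus-1), 83 (Rook-1), 82 (Stratus-2), 80 (Rook-2)
Highest rejected unit-bid = $76.
Allocation: Rook 2, Stratus 2. Every unit priced at $76.
Revenue = 4 × 76 = $304.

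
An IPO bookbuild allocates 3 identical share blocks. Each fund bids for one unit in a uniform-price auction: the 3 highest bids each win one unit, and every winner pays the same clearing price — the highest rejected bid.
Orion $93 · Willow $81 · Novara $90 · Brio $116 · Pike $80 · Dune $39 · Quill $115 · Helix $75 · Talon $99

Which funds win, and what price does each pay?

Ordering the bids: 116 (Brio), 115 (Quill), 99 (Talon), 93 (Orion), 90 (Novara), …
Top 3: Brio, Quill, Talon.
First losing bid is Orion's $93, which sets the uniform price.

Brio, Quill, Talon; each pays $93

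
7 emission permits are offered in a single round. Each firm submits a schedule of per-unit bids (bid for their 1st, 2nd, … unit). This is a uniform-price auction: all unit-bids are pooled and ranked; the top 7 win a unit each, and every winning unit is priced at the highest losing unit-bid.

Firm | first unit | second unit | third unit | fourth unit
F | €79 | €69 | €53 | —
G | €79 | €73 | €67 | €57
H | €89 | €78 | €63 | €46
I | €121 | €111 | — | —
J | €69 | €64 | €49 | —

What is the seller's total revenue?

Total revenue: €483

All unit-bids, highest first — top 7: 121 (I-1), 111 (I-2), 89 (H-1), 79 (F-1), 79 (G-1), 78 (H-2), 73 (G-2)
Highest rejected unit-bid = €69.
Allocation: F 1, G 2, H 2, I 2. Every unit priced at €69.
Revenue = 7 × 69 = €483.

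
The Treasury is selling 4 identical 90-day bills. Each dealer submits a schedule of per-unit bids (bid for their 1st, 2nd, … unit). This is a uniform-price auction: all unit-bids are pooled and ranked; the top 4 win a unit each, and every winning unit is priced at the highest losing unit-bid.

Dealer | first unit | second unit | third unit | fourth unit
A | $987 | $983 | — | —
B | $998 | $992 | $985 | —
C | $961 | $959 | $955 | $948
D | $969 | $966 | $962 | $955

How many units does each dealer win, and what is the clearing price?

A 1, B 3; clearing price $983

Pooled unit-bids ranked (top 4): 998 (B-1), 992 (B-2), 987 (A-1), 985 (B-3)
The (k+1)-th unit-bid is $983.
Allocation: A 1, B 3.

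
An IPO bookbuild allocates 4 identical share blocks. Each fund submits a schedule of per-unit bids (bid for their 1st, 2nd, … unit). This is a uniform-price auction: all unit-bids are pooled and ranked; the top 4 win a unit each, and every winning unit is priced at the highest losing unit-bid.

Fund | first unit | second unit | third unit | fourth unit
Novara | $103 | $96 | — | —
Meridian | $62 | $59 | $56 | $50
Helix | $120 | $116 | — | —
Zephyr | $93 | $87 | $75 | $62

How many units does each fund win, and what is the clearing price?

Merging the schedules and taking the best 4: 120 (Helix-1), 116 (Helix-2), 103 (Novara-1), 96 (Novara-2)
The (k+1)-th unit-bid is $93.
Allocation: Helix 2, Novara 2.

Helix 2, Novara 2; clearing price $93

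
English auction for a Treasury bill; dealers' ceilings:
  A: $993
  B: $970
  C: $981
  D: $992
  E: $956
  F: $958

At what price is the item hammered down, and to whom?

A wins at $992

Limits ranked: 993 (A) > 992 (D) > 981 (C) > 970 (B) > 958 (F) > 956 (E)
Once the price passes $992, only A is left; the hammer falls at D's limit of $992.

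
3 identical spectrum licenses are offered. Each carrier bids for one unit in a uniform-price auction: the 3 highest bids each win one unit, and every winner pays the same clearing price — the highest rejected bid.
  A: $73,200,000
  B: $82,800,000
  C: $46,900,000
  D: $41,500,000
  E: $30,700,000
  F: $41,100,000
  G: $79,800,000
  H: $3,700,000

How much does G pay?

G pays $46,900,000

Bids ranked high→low: 82,800,000 (B), 79,800,000 (G), 73,200,000 (A), 46,900,000 (C), 41,500,000 (D), …
Top 3: B, G, A.
First losing bid is C's $46,900,000, which sets the uniform price.
G wins → pays $46,900,000.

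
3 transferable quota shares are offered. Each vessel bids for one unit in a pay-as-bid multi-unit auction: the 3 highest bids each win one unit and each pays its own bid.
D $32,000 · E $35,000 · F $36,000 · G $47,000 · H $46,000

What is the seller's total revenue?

Total revenue: $129,000

Bids ranked high→low: 47,000 (G), 46,000 (H), 36,000 (F), 35,000 (E), 32,000 (D)
Winners (3 units): G, H, F.
Total revenue = 47,000 + 46,000 + 36,000 = $129,000.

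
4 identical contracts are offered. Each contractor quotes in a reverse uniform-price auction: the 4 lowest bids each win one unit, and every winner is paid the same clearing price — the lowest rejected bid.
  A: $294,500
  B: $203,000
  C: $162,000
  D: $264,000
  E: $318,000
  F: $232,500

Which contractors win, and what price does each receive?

Sorting: 162,000 (C), 203,000 (B), 232,500 (F), 264,000 (D), 294,500 (A), 318,000 (E)
Lowest 4: C, B, F, D.
Lowest unsuccessful bid: $294,500 → clearing price.

C, B, F, D; each is paid $294,500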